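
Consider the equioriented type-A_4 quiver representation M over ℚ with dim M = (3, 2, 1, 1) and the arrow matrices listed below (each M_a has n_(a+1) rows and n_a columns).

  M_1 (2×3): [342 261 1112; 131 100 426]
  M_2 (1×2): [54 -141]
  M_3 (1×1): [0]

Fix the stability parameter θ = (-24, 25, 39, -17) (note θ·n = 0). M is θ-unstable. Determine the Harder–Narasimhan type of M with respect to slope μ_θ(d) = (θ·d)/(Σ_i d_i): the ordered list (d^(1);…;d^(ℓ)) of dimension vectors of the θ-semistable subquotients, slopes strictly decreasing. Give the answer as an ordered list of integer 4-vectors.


Interval decomposition of M: I[1,1], I[1,2], I[1,3], I[4,4].
HN type (ℓ=4): μ^(1)=39; μ^(2)=25; μ^(3)=-17; μ^(4)=-24

((0, 0, 1, 0); (0, 2, 0, 0); (0, 0, 0, 1); (3, 0, 0, 0))


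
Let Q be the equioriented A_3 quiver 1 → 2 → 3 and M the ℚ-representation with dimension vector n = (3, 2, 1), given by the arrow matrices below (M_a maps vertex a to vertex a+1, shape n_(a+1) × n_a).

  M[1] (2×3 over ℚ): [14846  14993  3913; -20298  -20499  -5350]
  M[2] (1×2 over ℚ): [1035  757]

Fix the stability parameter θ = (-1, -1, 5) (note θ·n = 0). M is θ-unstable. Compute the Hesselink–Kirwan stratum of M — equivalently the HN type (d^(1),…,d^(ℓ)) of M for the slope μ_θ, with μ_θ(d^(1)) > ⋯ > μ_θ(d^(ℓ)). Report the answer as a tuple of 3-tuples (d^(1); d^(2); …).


Interval decomposition of M: I[1,1], I[1,2], I[1,3].
HN type (ℓ=2): μ^(1)=5; μ^(2)=-1

((0, 0, 1); (3, 2, 0))


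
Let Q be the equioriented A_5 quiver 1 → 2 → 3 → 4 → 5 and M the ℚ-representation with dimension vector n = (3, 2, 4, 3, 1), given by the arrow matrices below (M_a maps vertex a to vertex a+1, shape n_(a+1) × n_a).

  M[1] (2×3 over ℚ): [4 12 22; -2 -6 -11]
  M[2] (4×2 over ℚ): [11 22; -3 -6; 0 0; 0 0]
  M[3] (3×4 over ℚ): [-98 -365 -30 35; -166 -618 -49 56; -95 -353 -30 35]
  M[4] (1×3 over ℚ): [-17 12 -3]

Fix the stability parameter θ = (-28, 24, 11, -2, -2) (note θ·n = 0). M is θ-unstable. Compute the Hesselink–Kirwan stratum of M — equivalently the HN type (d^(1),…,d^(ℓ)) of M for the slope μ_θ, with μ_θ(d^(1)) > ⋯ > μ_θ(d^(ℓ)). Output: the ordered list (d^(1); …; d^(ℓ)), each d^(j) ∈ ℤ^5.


Via rank(M_{q-1}∘⋯∘M_p): M ≅ I[1,1]^2, I[1,2], I[2,5], I[3,3], I[3,4]^2.
μ_θ-semistable layers: μ^(1)=24; μ^(2)=11; μ^(3)=31/4; μ^(4)=9/2; μ^(5)=-28

((0, 1, 0, 0, 0); (0, 0, 1, 0, 0); (0, 1, 1, 1, 1); (0, 0, 2, 2, 0); (3, 0, 0, 0, 0))


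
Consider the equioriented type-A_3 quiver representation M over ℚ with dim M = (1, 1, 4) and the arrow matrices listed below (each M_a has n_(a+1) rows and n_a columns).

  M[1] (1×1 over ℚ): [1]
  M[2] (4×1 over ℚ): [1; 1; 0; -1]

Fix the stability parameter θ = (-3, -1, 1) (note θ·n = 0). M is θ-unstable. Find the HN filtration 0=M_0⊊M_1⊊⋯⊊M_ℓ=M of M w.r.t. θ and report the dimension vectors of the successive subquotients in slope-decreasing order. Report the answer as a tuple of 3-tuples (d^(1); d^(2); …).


Via rank(M_{q-1}∘⋯∘M_p): M ≅ I[1,3], I[3,3]^3.
μ_θ-semistable layers: μ^(1)=1; μ^(2)=-1; μ^(3)=-3

((0, 0, 4); (0, 1, 0); (1, 0, 0))


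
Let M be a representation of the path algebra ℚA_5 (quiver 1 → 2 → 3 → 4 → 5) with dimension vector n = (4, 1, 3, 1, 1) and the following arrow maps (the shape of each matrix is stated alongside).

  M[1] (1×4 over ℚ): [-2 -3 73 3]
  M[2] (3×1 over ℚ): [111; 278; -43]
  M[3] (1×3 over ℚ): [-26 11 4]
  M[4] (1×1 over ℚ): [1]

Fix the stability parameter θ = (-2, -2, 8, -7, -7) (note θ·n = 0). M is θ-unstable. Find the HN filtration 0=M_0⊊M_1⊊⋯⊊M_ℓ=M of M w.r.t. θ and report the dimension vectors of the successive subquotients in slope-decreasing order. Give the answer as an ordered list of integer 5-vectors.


Via rank(M_{q-1}∘⋯∘M_p): M ≅ I[1,1]^3, I[1,3], I[3,3], I[3,5].
μ_θ-semistable layers: μ^(1)=8; μ^(2)=-2

((0, 0, 2, 0, 0); (4, 1, 1, 1, 1))


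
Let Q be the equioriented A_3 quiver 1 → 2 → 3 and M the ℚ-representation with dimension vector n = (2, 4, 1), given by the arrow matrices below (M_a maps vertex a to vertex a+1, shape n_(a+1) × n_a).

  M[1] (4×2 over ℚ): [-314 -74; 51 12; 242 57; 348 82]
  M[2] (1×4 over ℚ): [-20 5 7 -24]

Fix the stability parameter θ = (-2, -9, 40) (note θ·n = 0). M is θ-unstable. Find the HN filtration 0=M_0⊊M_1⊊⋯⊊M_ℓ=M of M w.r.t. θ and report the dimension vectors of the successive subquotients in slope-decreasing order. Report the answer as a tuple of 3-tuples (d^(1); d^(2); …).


Via rank(M_{q-1}∘⋯∘M_p): M ≅ I[1,2], I[1,3], I[2,2]^2.
μ_θ-semistable layers: μ^(1)=40; μ^(2)=-11/2; μ^(3)=-9

((0, 0, 1); (2, 2, 0); (0, 2, 0))


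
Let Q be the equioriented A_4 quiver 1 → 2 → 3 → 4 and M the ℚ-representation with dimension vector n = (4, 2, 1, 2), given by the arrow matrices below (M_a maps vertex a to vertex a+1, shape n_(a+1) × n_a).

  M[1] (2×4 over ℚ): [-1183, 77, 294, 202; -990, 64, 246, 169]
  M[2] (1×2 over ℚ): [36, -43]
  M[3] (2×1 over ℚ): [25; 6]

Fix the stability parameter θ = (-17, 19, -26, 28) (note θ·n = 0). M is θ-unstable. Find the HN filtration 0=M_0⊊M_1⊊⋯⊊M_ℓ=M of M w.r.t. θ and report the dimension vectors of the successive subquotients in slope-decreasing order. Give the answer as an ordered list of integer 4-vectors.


Barcode: M ≅ I[1,1]^2, I[1,2], I[1,4], I[4,4]. HN layers by μ_θ (4 steps, strictly decreasing):
  μ^(1)=28; μ^(2)=19; μ^(3)=-7/2; μ^(4)=-17

((0, 0, 0, 2); (0, 1, 0, 0); (0, 1, 1, 0); (4, 0, 0, 0))


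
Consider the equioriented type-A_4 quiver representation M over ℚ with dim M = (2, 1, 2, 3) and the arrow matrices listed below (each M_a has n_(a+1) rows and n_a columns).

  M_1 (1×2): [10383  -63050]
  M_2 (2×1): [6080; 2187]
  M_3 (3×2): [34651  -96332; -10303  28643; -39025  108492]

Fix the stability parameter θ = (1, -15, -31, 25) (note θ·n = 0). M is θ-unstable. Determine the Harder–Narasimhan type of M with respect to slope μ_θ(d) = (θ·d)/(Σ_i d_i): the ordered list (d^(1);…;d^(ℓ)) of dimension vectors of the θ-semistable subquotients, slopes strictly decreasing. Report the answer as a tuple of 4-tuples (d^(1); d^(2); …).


Interval decomposition of M: I[1,1], I[1,4], I[3,4], I[4,4].
HN type (ℓ=4): μ^(1)=25; μ^(2)=1; μ^(3)=-15; μ^(4)=-31

((0, 0, 0, 3); (1, 0, 0, 0); (1, 1, 1, 0); (0, 0, 1, 0))


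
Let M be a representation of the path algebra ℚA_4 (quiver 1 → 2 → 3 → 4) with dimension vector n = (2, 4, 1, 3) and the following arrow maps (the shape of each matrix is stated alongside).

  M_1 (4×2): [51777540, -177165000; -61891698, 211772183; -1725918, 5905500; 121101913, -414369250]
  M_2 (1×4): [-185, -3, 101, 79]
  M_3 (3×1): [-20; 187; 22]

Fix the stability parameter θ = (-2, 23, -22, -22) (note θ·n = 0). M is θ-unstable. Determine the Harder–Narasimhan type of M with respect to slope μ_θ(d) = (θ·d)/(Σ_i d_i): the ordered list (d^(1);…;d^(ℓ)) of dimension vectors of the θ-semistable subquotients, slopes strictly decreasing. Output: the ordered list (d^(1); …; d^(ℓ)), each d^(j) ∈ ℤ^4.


Interval decomposition of M: I[1,2], I[1,4], I[2,2]^2, I[4,4]^2.
HN type (ℓ=4): μ^(1)=23; μ^(2)=-2; μ^(3)=-23/4; μ^(4)=-22

((0, 3, 0, 0); (1, 0, 0, 0); (1, 1, 1, 1); (0, 0, 0, 2))


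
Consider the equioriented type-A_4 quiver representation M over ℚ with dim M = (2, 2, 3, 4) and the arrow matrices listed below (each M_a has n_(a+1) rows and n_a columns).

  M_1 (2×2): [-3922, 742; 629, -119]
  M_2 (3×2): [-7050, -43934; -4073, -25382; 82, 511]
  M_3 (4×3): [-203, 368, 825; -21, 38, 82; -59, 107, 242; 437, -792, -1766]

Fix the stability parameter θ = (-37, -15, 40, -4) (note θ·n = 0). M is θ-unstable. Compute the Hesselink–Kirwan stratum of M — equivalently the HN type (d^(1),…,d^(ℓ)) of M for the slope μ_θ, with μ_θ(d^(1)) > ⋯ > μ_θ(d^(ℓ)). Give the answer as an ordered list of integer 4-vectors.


Barcode: M ≅ I[1,1], I[1,4], I[2,4], I[3,4], I[4,4]. HN layers by μ_θ (4 steps, strictly decreasing):
  μ^(1)=18; μ^(2)=-4; μ^(3)=-15; μ^(4)=-37

((0, 0, 3, 3); (0, 0, 0, 1); (0, 2, 0, 0); (2, 0, 0, 0))


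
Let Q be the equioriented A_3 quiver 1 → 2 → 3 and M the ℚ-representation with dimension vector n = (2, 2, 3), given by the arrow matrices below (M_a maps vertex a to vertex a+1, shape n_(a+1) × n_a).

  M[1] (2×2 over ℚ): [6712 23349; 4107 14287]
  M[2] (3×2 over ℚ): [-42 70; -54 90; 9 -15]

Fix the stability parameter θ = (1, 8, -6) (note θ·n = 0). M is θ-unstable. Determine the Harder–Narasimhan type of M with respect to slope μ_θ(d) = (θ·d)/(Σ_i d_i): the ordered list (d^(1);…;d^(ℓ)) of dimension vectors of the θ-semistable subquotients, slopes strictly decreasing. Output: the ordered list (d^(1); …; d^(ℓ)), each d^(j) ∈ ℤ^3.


Barcode: M ≅ I[1,2], I[1,3], I[3,3]^2. HN layers by μ_θ (3 steps, strictly decreasing):
  μ^(1)=8; μ^(2)=1; μ^(3)=-6

((0, 1, 0); (2, 1, 1); (0, 0, 2))


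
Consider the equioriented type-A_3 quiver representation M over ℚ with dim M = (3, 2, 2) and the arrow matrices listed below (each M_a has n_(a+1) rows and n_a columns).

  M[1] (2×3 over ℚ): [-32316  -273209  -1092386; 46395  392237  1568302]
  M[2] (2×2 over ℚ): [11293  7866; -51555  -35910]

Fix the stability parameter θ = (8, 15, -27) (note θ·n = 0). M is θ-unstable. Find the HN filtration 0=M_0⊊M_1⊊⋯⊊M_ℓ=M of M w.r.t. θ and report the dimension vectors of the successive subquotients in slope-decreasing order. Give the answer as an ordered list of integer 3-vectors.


Via rank(M_{q-1}∘⋯∘M_p): M ≅ I[1,1], I[1,2], I[1,3], I[3,3].
μ_θ-semistable layers: μ^(1)=15; μ^(2)=8; μ^(3)=-4/3; μ^(4)=-27

((0, 1, 0); (2, 0, 0); (1, 1, 1); (0, 0, 1))


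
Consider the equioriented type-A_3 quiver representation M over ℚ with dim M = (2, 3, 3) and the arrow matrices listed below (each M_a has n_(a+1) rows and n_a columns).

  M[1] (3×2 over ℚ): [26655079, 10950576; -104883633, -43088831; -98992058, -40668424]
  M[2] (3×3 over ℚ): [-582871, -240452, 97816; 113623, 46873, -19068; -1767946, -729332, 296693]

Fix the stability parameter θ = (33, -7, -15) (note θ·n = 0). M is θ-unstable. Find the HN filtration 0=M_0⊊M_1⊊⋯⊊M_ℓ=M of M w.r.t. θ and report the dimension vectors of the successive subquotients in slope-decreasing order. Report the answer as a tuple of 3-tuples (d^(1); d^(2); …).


Interval decomposition of M: I[1,3]^2, I[2,3].
HN type (ℓ=2): μ^(1)=11/3; μ^(2)=-11

((2, 2, 2); (0, 1, 1))


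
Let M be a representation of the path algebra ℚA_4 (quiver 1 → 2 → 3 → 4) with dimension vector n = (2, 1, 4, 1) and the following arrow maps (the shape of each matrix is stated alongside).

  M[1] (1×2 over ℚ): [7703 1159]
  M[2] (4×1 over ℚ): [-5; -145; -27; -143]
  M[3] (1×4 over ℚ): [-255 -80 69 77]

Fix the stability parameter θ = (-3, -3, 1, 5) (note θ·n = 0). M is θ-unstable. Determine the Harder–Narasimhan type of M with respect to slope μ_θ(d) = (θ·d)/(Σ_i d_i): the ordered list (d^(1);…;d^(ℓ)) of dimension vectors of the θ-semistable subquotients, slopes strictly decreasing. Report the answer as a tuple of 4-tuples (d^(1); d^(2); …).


Interval decomposition of M: I[1,1], I[1,4], I[3,3]^3.
HN type (ℓ=3): μ^(1)=5; μ^(2)=1; μ^(3)=-3

((0, 0, 0, 1); (0, 0, 4, 0); (2, 1, 0, 0))


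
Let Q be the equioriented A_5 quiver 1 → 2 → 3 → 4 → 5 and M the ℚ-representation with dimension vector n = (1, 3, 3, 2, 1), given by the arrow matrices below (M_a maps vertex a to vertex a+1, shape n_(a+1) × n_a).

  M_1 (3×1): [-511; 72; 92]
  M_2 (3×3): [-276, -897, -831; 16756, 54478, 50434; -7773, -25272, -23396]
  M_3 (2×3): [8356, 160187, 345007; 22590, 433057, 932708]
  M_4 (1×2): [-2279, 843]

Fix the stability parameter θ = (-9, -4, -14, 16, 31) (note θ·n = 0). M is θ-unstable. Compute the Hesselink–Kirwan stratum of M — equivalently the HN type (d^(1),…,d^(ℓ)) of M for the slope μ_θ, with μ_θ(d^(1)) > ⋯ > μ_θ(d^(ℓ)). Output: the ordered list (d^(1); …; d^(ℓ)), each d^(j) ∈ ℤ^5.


Barcode: M ≅ I[1,5], I[2,2], I[2,3], I[3,4]. HN layers by μ_θ (5 steps, strictly decreasing):
  μ^(1)=31; μ^(2)=16; μ^(3)=-4; μ^(4)=-9; μ^(5)=-14

((0, 0, 0, 0, 1); (0, 0, 0, 2, 0); (0, 1, 0, 0, 0); (1, 2, 2, 0, 0); (0, 0, 1, 0, 0))


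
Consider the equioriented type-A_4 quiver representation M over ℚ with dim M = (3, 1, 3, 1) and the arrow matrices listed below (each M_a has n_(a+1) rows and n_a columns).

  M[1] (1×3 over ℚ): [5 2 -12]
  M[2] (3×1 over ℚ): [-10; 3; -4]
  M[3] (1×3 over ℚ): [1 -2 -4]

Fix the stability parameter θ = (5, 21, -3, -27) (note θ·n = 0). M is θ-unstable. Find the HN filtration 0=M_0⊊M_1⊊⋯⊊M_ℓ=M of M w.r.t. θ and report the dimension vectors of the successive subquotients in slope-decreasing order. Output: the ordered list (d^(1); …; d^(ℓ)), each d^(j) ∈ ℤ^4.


Via rank(M_{q-1}∘⋯∘M_p): M ≅ I[1,1]^2, I[1,3], I[3,3], I[3,4].
μ_θ-semistable layers: μ^(1)=9; μ^(2)=5; μ^(3)=-3; μ^(4)=-15

((0, 1, 1, 0); (3, 0, 0, 0); (0, 0, 1, 0); (0, 0, 1, 1))


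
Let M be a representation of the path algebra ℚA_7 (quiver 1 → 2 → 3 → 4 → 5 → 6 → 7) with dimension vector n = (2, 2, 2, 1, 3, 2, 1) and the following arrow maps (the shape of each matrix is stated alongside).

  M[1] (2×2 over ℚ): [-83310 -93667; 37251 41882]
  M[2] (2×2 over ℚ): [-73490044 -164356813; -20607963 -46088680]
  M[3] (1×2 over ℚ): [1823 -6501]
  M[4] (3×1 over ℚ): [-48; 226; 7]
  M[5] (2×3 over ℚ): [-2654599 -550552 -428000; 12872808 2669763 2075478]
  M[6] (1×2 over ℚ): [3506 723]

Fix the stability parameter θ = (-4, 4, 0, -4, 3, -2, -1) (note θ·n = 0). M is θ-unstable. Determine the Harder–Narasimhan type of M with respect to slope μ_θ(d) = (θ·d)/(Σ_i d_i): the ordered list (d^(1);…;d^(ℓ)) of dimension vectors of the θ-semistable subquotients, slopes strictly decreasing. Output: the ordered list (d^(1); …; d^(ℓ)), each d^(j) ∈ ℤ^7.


Via rank(M_{q-1}∘⋯∘M_p): M ≅ I[1,3], I[1,5], I[5,6], I[5,7].
μ_θ-semistable layers: μ^(1)=3; μ^(2)=2; μ^(3)=1/2; μ^(4)=0; μ^(5)=-4

((0, 0, 0, 0, 1, 0, 0); (0, 1, 1, 0, 0, 0, 0); (0, 0, 0, 0, 1, 1, 0); (0, 1, 1, 1, 1, 1, 1); (2, 0, 0, 0, 0, 0, 0))


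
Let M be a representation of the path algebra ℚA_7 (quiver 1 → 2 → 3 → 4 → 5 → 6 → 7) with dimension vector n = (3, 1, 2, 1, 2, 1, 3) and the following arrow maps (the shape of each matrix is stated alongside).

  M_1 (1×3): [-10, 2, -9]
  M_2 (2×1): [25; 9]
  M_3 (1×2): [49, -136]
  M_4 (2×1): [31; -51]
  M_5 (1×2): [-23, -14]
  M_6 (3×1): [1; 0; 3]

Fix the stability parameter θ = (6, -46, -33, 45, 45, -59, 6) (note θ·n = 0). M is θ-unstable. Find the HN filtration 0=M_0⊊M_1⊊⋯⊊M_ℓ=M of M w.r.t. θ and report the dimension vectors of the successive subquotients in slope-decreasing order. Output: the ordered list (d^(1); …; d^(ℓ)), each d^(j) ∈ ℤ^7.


Via rank(M_{q-1}∘⋯∘M_p): M ≅ I[1,1]^2, I[1,7], I[3,3], I[5,5], I[7,7]^2.
μ_θ-semistable layers: μ^(1)=45; μ^(2)=37/4; μ^(3)=6; μ^(4)=-73/3; μ^(5)=-33

((0, 0, 0, 0, 1, 0, 0); (0, 0, 0, 1, 1, 1, 1); (2, 0, 0, 0, 0, 0, 2); (1, 1, 1, 0, 0, 0, 0); (0, 0, 1, 0, 0, 0, 0))


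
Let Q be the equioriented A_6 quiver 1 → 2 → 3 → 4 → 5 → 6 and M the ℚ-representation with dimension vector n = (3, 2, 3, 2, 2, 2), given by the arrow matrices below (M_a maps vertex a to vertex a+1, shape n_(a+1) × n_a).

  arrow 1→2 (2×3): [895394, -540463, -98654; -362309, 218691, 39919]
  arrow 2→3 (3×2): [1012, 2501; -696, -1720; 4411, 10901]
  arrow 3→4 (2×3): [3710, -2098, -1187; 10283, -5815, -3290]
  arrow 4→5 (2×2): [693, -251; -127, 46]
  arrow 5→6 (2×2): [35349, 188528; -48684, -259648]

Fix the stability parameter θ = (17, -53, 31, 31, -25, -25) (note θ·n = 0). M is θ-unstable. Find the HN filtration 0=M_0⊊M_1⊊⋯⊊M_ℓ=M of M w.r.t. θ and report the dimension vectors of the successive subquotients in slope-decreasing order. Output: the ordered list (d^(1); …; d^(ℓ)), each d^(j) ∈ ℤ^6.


Via rank(M_{q-1}∘⋯∘M_p): M ≅ I[1,1], I[1,5], I[1,6], I[3,3], I[6,6].
μ_θ-semistable layers: μ^(1)=31; μ^(2)=17; μ^(3)=37/3; μ^(4)=3; μ^(5)=-18; μ^(6)=-25

((0, 0, 1, 0, 0, 0); (1, 0, 0, 0, 0, 0); (0, 0, 1, 1, 1, 0); (0, 0, 1, 1, 1, 1); (2, 2, 0, 0, 0, 0); (0, 0, 0, 0, 0, 1))


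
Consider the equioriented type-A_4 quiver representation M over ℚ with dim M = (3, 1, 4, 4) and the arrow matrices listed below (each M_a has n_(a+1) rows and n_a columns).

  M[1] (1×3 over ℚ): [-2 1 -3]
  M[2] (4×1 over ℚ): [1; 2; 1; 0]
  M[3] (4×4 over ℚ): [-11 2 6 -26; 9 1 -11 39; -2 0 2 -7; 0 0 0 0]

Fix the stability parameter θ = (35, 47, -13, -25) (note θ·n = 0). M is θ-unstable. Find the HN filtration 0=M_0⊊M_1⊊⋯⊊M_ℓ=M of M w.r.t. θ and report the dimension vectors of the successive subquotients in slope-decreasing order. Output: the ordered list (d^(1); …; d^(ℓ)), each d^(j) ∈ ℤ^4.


Via rank(M_{q-1}∘⋯∘M_p): M ≅ I[1,1]^2, I[1,4], I[3,3], I[3,4]^2, I[4,4].
μ_θ-semistable layers: μ^(1)=35; μ^(2)=11; μ^(3)=-13; μ^(4)=-19; μ^(5)=-25

((2, 0, 0, 0); (1, 1, 1, 1); (0, 0, 1, 0); (0, 0, 2, 2); (0, 0, 0, 1))


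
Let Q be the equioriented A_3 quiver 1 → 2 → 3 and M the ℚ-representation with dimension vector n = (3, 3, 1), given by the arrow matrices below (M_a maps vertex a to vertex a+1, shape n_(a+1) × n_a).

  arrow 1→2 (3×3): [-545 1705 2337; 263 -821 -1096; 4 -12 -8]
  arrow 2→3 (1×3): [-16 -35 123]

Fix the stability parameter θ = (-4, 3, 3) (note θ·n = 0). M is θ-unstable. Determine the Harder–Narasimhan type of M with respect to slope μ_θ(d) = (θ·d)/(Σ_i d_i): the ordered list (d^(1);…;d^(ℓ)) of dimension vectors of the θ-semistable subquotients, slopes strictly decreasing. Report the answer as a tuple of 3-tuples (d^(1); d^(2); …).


Barcode: M ≅ I[1,2]^2, I[1,3]. HN layers by μ_θ (2 steps, strictly decreasing):
  μ^(1)=3; μ^(2)=-4

((0, 3, 1); (3, 0, 0))


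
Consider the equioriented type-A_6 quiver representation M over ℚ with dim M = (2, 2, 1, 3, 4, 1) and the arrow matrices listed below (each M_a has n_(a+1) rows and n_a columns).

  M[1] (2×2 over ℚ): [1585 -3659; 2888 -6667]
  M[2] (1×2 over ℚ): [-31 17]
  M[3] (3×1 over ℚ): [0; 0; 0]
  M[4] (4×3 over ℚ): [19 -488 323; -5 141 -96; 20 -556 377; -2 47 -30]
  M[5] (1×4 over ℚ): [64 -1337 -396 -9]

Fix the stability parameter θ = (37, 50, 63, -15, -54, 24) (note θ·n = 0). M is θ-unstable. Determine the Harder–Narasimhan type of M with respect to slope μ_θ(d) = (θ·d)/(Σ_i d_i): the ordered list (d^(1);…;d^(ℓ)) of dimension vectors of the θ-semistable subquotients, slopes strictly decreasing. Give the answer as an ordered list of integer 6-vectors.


Via rank(M_{q-1}∘⋯∘M_p): M ≅ I[1,2], I[1,3], I[4,5]^2, I[4,6], I[5,5].
μ_θ-semistable layers: μ^(1)=63; μ^(2)=50; μ^(3)=37; μ^(4)=24; μ^(5)=-69/2; μ^(6)=-54

((0, 0, 1, 0, 0, 0); (0, 2, 0, 0, 0, 0); (2, 0, 0, 0, 0, 0); (0, 0, 0, 0, 0, 1); (0, 0, 0, 3, 3, 0); (0, 0, 0, 0, 1, 0))


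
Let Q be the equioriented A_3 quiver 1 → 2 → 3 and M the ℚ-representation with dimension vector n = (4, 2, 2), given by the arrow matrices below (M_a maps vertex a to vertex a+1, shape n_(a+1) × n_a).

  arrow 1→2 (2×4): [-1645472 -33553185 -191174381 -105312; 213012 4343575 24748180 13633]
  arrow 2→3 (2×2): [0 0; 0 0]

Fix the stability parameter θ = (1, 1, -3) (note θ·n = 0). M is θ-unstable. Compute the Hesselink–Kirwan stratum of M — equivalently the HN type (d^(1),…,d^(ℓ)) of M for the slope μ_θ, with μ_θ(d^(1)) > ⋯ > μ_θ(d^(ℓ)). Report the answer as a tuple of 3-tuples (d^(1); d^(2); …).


Interval decomposition of M: I[1,1]^2, I[1,2]^2, I[3,3]^2.
HN type (ℓ=2): μ^(1)=1; μ^(2)=-3

((4, 2, 0); (0, 0, 2))


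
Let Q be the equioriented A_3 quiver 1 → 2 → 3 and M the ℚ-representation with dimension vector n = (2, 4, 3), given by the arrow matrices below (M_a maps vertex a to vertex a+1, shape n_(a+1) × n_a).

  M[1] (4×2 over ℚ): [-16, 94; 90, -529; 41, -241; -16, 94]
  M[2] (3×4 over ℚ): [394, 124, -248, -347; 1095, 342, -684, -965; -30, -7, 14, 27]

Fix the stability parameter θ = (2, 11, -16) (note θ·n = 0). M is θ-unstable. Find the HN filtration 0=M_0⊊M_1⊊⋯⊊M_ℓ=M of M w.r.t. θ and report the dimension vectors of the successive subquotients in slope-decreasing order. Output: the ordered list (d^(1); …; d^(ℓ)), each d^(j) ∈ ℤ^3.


Interval decomposition of M: I[1,2], I[1,3], I[2,3]^2.
HN type (ℓ=4): μ^(1)=11; μ^(2)=2; μ^(3)=-1; μ^(4)=-5/2

((0, 1, 0); (1, 0, 0); (1, 1, 1); (0, 2, 2))


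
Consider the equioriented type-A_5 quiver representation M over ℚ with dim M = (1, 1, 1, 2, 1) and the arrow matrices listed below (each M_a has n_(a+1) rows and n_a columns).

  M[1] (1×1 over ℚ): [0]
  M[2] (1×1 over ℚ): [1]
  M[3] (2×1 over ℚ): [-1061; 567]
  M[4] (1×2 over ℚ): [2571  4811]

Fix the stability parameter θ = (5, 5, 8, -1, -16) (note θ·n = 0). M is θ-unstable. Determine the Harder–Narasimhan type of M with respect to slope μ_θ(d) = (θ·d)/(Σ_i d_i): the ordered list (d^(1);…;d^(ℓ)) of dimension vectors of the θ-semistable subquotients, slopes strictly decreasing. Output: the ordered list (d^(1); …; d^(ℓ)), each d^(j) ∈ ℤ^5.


Via rank(M_{q-1}∘⋯∘M_p): M ≅ I[1,1], I[2,5], I[4,4].
μ_θ-semistable layers: μ^(1)=5; μ^(2)=-1

((1, 0, 0, 0, 0); (0, 1, 1, 2, 1))


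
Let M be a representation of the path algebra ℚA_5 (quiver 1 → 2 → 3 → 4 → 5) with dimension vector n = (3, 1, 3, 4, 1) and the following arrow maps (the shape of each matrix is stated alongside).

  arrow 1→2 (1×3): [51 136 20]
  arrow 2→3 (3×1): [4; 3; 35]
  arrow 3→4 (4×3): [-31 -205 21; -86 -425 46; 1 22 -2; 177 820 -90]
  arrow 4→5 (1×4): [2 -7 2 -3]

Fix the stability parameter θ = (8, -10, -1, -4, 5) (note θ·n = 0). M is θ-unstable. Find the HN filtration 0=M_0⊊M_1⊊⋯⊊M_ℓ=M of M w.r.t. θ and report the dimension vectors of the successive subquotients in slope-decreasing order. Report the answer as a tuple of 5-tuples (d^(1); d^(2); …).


Interval decomposition of M: I[1,1]^2, I[1,5], I[3,4]^2, I[4,4].
HN type (ℓ=5): μ^(1)=8; μ^(2)=5; μ^(3)=-7/4; μ^(4)=-5/2; μ^(5)=-4

((2, 0, 0, 0, 0); (0, 0, 0, 0, 1); (1, 1, 1, 1, 0); (0, 0, 2, 2, 0); (0, 0, 0, 1, 0))


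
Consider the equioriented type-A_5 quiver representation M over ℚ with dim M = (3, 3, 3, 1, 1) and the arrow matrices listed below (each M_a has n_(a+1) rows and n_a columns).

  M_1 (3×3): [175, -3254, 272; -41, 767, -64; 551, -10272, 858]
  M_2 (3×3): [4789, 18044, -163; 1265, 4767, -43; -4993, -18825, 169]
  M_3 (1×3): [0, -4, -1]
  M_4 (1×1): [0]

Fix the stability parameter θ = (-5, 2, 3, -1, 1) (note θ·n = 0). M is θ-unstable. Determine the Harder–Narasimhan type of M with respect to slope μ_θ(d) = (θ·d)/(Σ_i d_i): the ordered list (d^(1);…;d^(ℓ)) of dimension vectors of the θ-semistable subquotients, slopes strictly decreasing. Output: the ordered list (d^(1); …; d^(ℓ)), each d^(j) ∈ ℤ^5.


Interval decomposition of M: I[1,3]^2, I[1,4], I[5,5].
HN type (ℓ=5): μ^(1)=3; μ^(2)=2; μ^(3)=4/3; μ^(4)=1; μ^(5)=-5

((0, 0, 2, 0, 0); (0, 2, 0, 0, 0); (0, 1, 1, 1, 0); (0, 0, 0, 0, 1); (3, 0, 0, 0, 0))


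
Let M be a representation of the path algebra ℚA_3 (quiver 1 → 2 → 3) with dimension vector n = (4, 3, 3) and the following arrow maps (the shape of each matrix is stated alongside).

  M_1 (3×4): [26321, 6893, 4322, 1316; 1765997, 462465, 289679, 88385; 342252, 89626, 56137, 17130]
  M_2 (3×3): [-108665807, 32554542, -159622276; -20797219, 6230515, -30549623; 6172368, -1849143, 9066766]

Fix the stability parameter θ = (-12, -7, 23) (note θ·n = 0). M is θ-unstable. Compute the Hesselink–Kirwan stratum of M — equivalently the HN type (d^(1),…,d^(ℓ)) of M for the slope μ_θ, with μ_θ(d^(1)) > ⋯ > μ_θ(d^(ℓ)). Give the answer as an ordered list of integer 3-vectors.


Interval decomposition of M: I[1,1], I[1,3]^3.
HN type (ℓ=3): μ^(1)=23; μ^(2)=-7; μ^(3)=-12

((0, 0, 3); (0, 3, 0); (4, 0, 0))


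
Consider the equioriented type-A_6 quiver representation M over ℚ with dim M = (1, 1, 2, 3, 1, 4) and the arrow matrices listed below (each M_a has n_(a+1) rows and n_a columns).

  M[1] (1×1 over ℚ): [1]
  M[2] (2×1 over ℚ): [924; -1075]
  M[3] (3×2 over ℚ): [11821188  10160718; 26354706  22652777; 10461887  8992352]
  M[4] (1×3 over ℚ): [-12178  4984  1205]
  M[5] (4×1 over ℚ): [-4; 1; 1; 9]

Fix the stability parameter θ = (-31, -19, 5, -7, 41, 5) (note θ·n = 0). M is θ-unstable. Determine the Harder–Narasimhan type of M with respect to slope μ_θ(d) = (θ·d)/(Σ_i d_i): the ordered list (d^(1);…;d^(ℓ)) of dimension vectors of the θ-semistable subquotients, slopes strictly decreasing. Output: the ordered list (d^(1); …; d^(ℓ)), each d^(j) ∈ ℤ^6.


Via rank(M_{q-1}∘⋯∘M_p): M ≅ I[1,4], I[3,6], I[4,4], I[6,6]^3.
μ_θ-semistable layers: μ^(1)=23; μ^(2)=5; μ^(3)=-1; μ^(4)=-7; μ^(5)=-19; μ^(6)=-31

((0, 0, 0, 0, 1, 1); (0, 0, 0, 0, 0, 3); (0, 0, 2, 2, 0, 0); (0, 0, 0, 1, 0, 0); (0, 1, 0, 0, 0, 0); (1, 0, 0, 0, 0, 0))


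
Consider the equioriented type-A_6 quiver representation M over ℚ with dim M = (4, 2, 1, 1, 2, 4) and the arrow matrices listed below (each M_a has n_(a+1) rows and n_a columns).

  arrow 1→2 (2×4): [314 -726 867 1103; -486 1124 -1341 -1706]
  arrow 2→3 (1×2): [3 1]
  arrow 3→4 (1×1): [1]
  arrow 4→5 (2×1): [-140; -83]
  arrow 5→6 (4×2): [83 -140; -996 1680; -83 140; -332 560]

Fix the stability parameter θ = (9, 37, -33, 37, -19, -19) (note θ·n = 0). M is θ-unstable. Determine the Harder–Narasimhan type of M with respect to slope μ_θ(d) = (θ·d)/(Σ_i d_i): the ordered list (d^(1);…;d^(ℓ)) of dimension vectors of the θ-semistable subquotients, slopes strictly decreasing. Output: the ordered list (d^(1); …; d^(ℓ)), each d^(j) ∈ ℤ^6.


Barcode: M ≅ I[1,1]^2, I[1,2], I[1,5], I[5,6], I[6,6]^3. HN layers by μ_θ (4 steps, strictly decreasing):
  μ^(1)=37; μ^(2)=9; μ^(3)=13/3; μ^(4)=-19

((0, 1, 0, 0, 0, 0); (3, 0, 0, 1, 1, 0); (1, 1, 1, 0, 0, 0); (0, 0, 0, 0, 1, 4))


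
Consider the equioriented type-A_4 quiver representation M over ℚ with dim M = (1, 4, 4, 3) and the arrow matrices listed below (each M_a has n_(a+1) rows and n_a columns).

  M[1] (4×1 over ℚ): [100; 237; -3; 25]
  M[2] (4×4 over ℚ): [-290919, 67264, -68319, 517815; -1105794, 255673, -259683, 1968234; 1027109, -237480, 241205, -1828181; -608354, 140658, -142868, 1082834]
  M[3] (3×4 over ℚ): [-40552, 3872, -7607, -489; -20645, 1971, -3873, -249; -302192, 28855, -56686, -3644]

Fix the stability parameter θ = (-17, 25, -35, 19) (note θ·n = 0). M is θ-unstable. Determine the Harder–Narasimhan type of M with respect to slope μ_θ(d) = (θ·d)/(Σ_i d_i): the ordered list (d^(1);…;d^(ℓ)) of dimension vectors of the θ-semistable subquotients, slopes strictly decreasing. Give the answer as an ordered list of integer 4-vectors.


Interval decomposition of M: I[1,2], I[2,2], I[2,4]^2, I[3,3], I[3,4].
HN type (ℓ=5): μ^(1)=25; μ^(2)=19; μ^(3)=-5; μ^(4)=-17; μ^(5)=-35

((0, 2, 0, 0); (0, 0, 0, 3); (0, 2, 2, 0); (1, 0, 0, 0); (0, 0, 2, 0))


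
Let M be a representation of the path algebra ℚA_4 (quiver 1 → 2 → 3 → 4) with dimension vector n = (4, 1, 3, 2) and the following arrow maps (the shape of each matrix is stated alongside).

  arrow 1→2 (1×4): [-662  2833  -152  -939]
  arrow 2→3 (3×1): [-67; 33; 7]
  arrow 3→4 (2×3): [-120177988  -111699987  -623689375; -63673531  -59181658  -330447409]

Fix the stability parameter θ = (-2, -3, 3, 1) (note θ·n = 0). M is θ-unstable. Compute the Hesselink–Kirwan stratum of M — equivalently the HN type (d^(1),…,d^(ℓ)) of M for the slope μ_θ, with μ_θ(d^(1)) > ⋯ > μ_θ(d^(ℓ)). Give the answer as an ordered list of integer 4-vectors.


Barcode: M ≅ I[1,1]^3, I[1,3], I[3,4]^2. HN layers by μ_θ (4 steps, strictly decreasing):
  μ^(1)=3; μ^(2)=2; μ^(3)=-2; μ^(4)=-5/2

((0, 0, 1, 0); (0, 0, 2, 2); (3, 0, 0, 0); (1, 1, 0, 0))


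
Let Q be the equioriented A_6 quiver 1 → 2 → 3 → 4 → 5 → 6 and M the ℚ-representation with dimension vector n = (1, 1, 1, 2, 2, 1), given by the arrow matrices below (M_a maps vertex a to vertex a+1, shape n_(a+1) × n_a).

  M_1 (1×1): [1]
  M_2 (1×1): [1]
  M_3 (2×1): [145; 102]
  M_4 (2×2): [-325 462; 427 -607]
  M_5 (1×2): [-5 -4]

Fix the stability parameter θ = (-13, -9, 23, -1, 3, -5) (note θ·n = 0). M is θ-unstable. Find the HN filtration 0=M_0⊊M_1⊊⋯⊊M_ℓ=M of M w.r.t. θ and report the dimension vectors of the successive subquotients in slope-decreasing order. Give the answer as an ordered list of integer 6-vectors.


Interval decomposition of M: I[1,6], I[4,5].
HN type (ℓ=5): μ^(1)=5; μ^(2)=3; μ^(3)=-1; μ^(4)=-9; μ^(5)=-13

((0, 0, 1, 1, 1, 1); (0, 0, 0, 0, 1, 0); (0, 0, 0, 1, 0, 0); (0, 1, 0, 0, 0, 0); (1, 0, 0, 0, 0, 0))


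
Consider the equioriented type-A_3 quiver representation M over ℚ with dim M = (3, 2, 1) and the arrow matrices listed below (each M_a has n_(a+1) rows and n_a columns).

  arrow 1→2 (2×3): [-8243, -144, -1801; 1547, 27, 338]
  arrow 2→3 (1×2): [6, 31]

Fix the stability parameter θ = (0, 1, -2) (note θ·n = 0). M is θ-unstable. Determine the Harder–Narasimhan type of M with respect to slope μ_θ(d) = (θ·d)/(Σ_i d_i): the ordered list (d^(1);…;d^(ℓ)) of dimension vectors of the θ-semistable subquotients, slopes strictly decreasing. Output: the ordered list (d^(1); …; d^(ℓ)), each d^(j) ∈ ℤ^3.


Via rank(M_{q-1}∘⋯∘M_p): M ≅ I[1,1], I[1,2], I[1,3].
μ_θ-semistable layers: μ^(1)=1; μ^(2)=0; μ^(3)=-1/3

((0, 1, 0); (2, 0, 0); (1, 1, 1))


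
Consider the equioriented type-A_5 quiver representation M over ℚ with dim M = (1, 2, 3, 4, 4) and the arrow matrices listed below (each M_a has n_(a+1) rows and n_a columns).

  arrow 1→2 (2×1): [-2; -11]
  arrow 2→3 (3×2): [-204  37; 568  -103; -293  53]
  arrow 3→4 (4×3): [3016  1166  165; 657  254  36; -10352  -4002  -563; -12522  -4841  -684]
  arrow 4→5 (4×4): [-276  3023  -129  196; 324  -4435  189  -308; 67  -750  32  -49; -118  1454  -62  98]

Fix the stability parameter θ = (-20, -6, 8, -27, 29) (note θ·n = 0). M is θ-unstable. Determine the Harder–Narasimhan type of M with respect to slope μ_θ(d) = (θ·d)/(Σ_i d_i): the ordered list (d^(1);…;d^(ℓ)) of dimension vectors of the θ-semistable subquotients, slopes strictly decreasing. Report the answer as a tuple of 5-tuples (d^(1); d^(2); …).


Interval decomposition of M: I[1,4], I[2,5], I[3,5], I[4,4], I[5,5]^2.
HN type (ℓ=5): μ^(1)=29; μ^(2)=-25/3; μ^(3)=-19/2; μ^(4)=-20; μ^(5)=-27

((0, 0, 0, 0, 4); (0, 2, 2, 2, 0); (0, 0, 1, 1, 0); (1, 0, 0, 0, 0); (0, 0, 0, 1, 0))


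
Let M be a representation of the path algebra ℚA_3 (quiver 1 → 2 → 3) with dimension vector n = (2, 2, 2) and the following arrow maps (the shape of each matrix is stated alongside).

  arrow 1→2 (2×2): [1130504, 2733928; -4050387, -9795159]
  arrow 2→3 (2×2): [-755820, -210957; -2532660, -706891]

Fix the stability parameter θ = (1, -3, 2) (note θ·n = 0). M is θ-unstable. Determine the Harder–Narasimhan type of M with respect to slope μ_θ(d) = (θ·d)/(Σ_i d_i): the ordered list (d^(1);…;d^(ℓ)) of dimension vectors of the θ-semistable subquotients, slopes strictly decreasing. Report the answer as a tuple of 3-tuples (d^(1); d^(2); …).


Interval decomposition of M: I[1,1], I[1,3], I[2,2], I[3,3].
HN type (ℓ=4): μ^(1)=2; μ^(2)=1; μ^(3)=-1; μ^(4)=-3

((0, 0, 2); (1, 0, 0); (1, 1, 0); (0, 1, 0))


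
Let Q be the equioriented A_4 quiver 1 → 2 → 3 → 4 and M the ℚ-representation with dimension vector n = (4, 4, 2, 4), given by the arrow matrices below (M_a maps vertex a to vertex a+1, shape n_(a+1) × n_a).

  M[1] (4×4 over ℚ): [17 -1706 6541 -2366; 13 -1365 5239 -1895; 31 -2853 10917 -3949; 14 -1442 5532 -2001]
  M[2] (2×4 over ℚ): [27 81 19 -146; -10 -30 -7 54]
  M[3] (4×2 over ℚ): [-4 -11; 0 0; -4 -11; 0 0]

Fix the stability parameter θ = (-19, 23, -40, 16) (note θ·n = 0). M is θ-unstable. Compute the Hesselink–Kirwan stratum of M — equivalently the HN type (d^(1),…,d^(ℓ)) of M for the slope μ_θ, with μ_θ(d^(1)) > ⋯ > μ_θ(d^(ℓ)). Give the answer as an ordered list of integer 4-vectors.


Interval decomposition of M: I[1,2]^2, I[1,3], I[1,4], I[4,4]^3.
HN type (ℓ=4): μ^(1)=23; μ^(2)=16; μ^(3)=-17/2; μ^(4)=-19

((0, 2, 0, 0); (0, 0, 0, 4); (0, 2, 2, 0); (4, 0, 0, 0))


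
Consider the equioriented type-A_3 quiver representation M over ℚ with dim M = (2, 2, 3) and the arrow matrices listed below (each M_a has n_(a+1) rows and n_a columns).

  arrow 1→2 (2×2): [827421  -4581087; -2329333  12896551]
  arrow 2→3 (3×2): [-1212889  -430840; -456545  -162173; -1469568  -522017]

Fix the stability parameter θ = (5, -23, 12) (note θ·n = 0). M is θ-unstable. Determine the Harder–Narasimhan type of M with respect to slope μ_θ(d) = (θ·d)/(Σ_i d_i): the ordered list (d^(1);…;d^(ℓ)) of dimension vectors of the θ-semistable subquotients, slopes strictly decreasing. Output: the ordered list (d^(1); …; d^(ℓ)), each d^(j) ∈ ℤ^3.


Barcode: M ≅ I[1,1], I[1,3], I[2,3], I[3,3]. HN layers by μ_θ (4 steps, strictly decreasing):
  μ^(1)=12; μ^(2)=5; μ^(3)=-9; μ^(4)=-23

((0, 0, 3); (1, 0, 0); (1, 1, 0); (0, 1, 0))


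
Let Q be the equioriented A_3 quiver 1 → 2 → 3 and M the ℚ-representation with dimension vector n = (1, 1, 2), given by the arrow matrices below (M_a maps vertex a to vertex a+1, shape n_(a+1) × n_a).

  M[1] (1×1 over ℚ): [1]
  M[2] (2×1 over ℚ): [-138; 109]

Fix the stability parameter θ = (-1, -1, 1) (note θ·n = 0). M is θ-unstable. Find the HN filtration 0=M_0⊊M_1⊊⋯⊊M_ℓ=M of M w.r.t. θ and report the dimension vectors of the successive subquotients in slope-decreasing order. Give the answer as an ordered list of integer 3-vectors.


Via rank(M_{q-1}∘⋯∘M_p): M ≅ I[1,3], I[3,3].
μ_θ-semistable layers: μ^(1)=1; μ^(2)=-1

((0, 0, 2); (1, 1, 0))


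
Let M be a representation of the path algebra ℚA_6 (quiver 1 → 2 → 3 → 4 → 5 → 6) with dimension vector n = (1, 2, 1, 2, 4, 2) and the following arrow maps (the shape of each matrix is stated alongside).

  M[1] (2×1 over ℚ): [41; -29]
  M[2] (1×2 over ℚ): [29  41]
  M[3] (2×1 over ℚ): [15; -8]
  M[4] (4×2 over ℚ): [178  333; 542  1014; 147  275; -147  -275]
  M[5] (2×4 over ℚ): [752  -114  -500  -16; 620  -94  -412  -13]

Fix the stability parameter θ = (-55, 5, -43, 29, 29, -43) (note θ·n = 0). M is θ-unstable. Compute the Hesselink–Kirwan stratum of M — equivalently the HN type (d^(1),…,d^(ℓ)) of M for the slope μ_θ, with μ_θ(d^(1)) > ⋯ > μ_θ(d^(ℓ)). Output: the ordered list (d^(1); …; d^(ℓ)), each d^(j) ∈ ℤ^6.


Interval decomposition of M: I[1,2], I[2,6], I[4,5], I[5,5], I[5,6].
HN type (ℓ=5): μ^(1)=29; μ^(2)=5; μ^(3)=-7; μ^(4)=-19; μ^(5)=-55

((0, 0, 0, 1, 2, 0); (0, 1, 0, 1, 1, 1); (0, 0, 0, 0, 1, 1); (0, 1, 1, 0, 0, 0); (1, 0, 0, 0, 0, 0))


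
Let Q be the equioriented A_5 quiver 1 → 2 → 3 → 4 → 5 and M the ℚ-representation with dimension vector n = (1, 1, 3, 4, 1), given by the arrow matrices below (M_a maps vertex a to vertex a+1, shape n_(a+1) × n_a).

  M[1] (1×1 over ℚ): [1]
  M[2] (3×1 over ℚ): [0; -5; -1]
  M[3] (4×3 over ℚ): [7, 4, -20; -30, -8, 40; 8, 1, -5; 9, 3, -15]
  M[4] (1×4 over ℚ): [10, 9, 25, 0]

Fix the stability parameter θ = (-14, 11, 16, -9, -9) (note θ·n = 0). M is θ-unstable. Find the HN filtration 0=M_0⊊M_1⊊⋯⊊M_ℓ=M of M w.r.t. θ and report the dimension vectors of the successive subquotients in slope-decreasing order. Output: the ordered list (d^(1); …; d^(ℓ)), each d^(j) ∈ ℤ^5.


Via rank(M_{q-1}∘⋯∘M_p): M ≅ I[1,3], I[3,4], I[3,5], I[4,4]^2.
μ_θ-semistable layers: μ^(1)=16; μ^(2)=11; μ^(3)=7/2; μ^(4)=-2/3; μ^(5)=-9; μ^(6)=-14

((0, 0, 1, 0, 0); (0, 1, 0, 0, 0); (0, 0, 1, 1, 0); (0, 0, 1, 1, 1); (0, 0, 0, 2, 0); (1, 0, 0, 0, 0))


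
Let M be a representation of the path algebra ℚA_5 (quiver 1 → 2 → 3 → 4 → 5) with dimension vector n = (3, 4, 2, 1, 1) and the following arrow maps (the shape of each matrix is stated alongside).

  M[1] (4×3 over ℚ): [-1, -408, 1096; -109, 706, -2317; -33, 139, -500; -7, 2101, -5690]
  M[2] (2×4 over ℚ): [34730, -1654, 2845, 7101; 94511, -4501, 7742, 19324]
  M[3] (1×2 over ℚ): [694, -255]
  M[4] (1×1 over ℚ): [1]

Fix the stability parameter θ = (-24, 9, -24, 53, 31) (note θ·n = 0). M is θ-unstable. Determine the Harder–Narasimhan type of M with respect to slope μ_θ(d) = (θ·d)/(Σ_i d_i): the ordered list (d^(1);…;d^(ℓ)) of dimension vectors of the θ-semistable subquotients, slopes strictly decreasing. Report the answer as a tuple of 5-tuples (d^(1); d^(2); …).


Barcode: M ≅ I[1,2], I[1,3], I[1,5], I[2,2]. HN layers by μ_θ (4 steps, strictly decreasing):
  μ^(1)=42; μ^(2)=9; μ^(3)=-15/2; μ^(4)=-24

((0, 0, 0, 1, 1); (0, 2, 0, 0, 0); (0, 2, 2, 0, 0); (3, 0, 0, 0, 0))


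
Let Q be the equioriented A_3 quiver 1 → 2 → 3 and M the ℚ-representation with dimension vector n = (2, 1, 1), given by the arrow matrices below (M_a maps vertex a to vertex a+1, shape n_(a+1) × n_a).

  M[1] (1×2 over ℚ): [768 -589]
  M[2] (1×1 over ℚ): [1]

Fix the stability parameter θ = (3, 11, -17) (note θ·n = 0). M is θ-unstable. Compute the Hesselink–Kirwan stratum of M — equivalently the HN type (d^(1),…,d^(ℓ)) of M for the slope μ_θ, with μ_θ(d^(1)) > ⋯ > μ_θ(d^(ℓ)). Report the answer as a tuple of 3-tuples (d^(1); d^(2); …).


Barcode: M ≅ I[1,1], I[1,3]. HN layers by μ_θ (2 steps, strictly decreasing):
  μ^(1)=3; μ^(2)=-1

((1, 0, 0); (1, 1, 1))


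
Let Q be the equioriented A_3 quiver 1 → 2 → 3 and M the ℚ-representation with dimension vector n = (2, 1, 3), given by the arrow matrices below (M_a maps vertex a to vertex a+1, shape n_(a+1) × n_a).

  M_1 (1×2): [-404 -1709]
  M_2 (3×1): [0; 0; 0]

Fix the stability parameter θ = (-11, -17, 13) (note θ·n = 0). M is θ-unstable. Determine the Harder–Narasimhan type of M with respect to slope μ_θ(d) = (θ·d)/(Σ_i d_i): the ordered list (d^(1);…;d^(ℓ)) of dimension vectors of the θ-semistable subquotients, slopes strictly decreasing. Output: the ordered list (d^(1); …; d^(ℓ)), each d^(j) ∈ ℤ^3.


Barcode: M ≅ I[1,1], I[1,2], I[3,3]^3. HN layers by μ_θ (3 steps, strictly decreasing):
  μ^(1)=13; μ^(2)=-11; μ^(3)=-14

((0, 0, 3); (1, 0, 0); (1, 1, 0))


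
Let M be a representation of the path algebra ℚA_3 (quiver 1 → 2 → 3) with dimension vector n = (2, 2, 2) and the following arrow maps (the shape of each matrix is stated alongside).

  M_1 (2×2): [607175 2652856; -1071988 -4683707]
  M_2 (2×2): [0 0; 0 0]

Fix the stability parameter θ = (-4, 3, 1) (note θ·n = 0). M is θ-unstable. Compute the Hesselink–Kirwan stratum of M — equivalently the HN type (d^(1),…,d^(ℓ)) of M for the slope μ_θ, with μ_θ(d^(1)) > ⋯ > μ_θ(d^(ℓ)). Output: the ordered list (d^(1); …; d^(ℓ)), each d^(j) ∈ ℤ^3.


Barcode: M ≅ I[1,2]^2, I[3,3]^2. HN layers by μ_θ (3 steps, strictly decreasing):
  μ^(1)=3; μ^(2)=1; μ^(3)=-4

((0, 2, 0); (0, 0, 2); (2, 0, 0))


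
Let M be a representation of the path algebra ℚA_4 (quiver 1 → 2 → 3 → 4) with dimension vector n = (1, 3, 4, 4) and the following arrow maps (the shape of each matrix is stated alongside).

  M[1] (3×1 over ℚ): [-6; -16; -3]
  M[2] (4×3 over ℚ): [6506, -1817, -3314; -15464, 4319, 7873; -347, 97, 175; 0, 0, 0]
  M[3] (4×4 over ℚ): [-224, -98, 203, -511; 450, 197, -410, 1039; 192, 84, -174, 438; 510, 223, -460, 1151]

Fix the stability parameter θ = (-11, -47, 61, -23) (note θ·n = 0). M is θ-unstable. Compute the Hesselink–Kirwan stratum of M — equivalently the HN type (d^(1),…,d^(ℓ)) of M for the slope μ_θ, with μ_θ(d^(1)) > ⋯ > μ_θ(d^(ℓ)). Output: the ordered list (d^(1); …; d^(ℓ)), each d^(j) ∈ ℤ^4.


Interval decomposition of M: I[1,4], I[2,3], I[2,4], I[3,3], I[4,4]^2.
HN type (ℓ=5): μ^(1)=61; μ^(2)=19; μ^(3)=-23; μ^(4)=-29; μ^(5)=-47

((0, 0, 2, 0); (0, 0, 2, 2); (0, 0, 0, 2); (1, 1, 0, 0); (0, 2, 0, 0))
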